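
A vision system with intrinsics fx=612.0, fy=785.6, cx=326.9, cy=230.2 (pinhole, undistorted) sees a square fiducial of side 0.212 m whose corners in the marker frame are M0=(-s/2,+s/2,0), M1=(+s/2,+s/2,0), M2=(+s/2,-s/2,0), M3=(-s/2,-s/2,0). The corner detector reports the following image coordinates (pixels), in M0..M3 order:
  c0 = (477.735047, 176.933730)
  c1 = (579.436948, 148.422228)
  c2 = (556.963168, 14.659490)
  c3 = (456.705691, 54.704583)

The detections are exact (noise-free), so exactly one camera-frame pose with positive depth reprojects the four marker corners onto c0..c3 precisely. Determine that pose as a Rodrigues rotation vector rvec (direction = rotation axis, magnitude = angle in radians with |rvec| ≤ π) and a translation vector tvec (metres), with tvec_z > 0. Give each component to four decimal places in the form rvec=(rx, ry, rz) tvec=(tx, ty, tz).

rvec=(0.0916, 0.5590, -0.2106) tvec=(0.3935, -0.2123, 1.2768)

Intrinsics K: fx=612.0, fy=785.6, cx=326.9, cy=230.2
Marker side s = 0.212 m; corners in marker frame (Z=0):
  M0 = (-0.1060, +0.1060, 0)
  M1 = (+0.1060, +0.1060, 0)
  M2 = (+0.1060, -0.1060, 0)
  M3 = (-0.1060, -0.1060, 0)
Detected image corners:
  c0 = (477.735047, 176.933730) px
  c1 = (579.436948, 148.422228) px
  c2 = (556.963168, 14.659490) px
  c3 = (456.705691, 54.704583) px
Planar DLT: solve 8×8 A·h = b for H (H[2,2]=1):
  H  [+259.43569 +114.23908 +515.49431]
  H  [-202.96587 +604.79347 +99.59560]
  H  [-0.41894 +0.02277 +1.00000]
B = K⁻¹H; ‖b₁‖=0.783204, ‖b₂‖=0.783204; λ = 2/(‖b₁‖+‖b₂‖) = 1.276807, sign → tz>0 ⇒ λ=+1.276807
r₁ = λ·B[:,0] = (+0.82698,-0.17313,-0.53491); r₂ = λ·B[:,1] = (+0.22281,+0.97443,+0.02907)
r₃ = r₁×r₂ = (+0.51620,-0.14322,+0.84441); SVD([r₁ r₂ r₃]) → R = UVᵀ:
  R  [+0.82698 +0.22281 +0.51620]
  R  [-0.17313 +0.97443 -0.14322]
  R  [-0.53491 +0.02907 +0.84441]
t = (+0.39346, -0.21227, +1.27681) m
tr R = 2.645817; θ = arccos((tr R − 1)/2) = 0.604285 rad = 34.623°
axis k = ((R−Rᵀ)₃₂, (R−Rᵀ)₁₃, (R−Rᵀ)₂₁) / (2 sinθ) = (+0.151625, +0.924990, -0.348429)
rvec = θ·k = (+0.091625, +0.558958, -0.210550)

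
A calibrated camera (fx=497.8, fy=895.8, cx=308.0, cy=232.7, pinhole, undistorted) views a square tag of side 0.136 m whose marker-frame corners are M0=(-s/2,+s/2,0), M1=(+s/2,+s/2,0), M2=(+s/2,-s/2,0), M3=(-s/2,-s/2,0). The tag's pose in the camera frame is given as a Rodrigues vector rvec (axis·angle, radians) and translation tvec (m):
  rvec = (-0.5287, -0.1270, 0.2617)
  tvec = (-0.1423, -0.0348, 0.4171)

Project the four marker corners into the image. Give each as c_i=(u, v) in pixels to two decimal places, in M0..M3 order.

c0=(16.09, 239.26) c1=(189.78, 327.15) c2=(239.63, 90.39) c3=(93.77, 12.43)

Intrinsics K: fx=497.8, fy=895.8, cx=308.0, cy=232.7
Marker side s = 0.136 m; corners in marker frame (Z=0):
  M0 = (-0.0680, +0.0680, 0)
  M1 = (+0.0680, +0.0680, 0)
  M2 = (+0.0680, -0.0680, 0)
  M3 = (-0.0680, -0.0680, 0)
rvec = (-0.5287, -0.1270, 0.2617), |rvec| = θ = 0.60344 rad = 34.575°
Rodrigues: sinθ=0.56748, 1−cosθ=0.17661; R = I + sinθ·[k]× + (1−cosθ)·[k]×²:
    [+0.95896 -0.21354 -0.18654]
    [+0.27867 +0.83121 +0.48107]
    [+0.05233 -0.51331 +0.85661]
t = (-0.1423, -0.0348, 0.4171) m
M0: Pc = R·M0+t = (-0.22203, +0.00277, +0.37864); u = 497.8·(-0.22203)/0.37864 + 308.0 = 16.0936, v = 895.8·(+0.00277)/0.37864 + 232.7 = 239.2600
M1: Pc = R·M1+t = (-0.09161, +0.04067, +0.38575); u = 497.8·(-0.09161)/0.38575 + 308.0 = 189.7790, v = 895.8·(+0.04067)/0.38575 + 232.7 = 327.1488
M2: Pc = R·M2+t = (-0.06257, -0.07237, +0.45556); u = 497.8·(-0.06257)/0.45556 + 308.0 = 239.6288, v = 895.8·(-0.07237)/0.45556 + 232.7 = 90.3893
M3: Pc = R·M3+t = (-0.19299, -0.11027, +0.44845); u = 497.8·(-0.19299)/0.44845 + 308.0 = 93.7723, v = 895.8·(-0.11027)/0.44845 + 232.7 = 12.4252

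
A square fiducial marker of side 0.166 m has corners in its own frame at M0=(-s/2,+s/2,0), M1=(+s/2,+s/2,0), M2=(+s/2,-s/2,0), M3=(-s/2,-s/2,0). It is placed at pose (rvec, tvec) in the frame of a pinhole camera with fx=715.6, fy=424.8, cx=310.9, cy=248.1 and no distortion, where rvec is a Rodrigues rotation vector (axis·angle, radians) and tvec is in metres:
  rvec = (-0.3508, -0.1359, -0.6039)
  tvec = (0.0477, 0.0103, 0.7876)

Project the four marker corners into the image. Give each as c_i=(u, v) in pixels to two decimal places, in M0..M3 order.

Intrinsics K: fx=715.6, fy=424.8, cx=310.9, cy=248.1
Marker side s = 0.166 m; corners in marker frame (Z=0):
  M0 = (-0.0830, +0.0830, 0)
  M1 = (+0.0830, +0.0830, 0)
  M2 = (+0.0830, -0.0830, 0)
  M3 = (-0.0830, -0.0830, 0)
rvec = (-0.3508, -0.1359, -0.6039), |rvec| = θ = 0.71149 rad = 40.766°
Rodrigues: sinθ=0.65297, 1−cosθ=0.24261; R = I + sinθ·[k]× + (1−cosθ)·[k]×²:
    [+0.81636 +0.57707 -0.02319]
    [-0.53137 +0.76624 +0.36128]
    [+0.22625 -0.28261 +0.93217]
t = (0.0477, 0.0103, 0.7876) m
M0: Pc = R·M0+t = (+0.02784, +0.11800, +0.74536); u = 715.6·(+0.02784)/0.74536 + 310.9 = 337.6269, v = 424.8·(+0.11800)/0.74536 + 248.1 = 315.3519
M1: Pc = R·M1+t = (+0.16336, +0.02979, +0.78292); u = 715.6·(+0.16336)/0.78292 + 310.9 = 460.2085, v = 424.8·(+0.02979)/0.78292 + 248.1 = 264.2655
M2: Pc = R·M2+t = (+0.06756, -0.09740, +0.82984); u = 715.6·(+0.06756)/0.82984 + 310.9 = 369.1609, v = 424.8·(-0.09740)/0.82984 + 248.1 = 198.2391
M3: Pc = R·M3+t = (-0.06796, -0.00919, +0.79228); u = 715.6·(-0.06796)/0.79228 + 310.9 = 249.5216, v = 424.8·(-0.00919)/0.79228 + 248.1 = 243.1706

c0=(337.63, 315.35) c1=(460.21, 264.27) c2=(369.16, 198.24) c3=(249.52, 243.17)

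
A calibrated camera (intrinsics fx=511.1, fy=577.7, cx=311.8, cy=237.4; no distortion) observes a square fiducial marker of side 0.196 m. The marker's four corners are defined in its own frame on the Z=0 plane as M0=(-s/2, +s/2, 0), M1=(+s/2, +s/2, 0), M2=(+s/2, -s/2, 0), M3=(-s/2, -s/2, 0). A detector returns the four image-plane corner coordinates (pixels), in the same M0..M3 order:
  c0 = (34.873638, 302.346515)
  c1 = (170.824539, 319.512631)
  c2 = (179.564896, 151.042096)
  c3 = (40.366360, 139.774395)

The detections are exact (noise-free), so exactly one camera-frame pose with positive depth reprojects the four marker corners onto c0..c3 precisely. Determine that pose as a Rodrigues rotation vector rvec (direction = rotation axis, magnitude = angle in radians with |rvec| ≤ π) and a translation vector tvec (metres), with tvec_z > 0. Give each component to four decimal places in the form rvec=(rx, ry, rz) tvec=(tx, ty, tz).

rvec=(0.0701, 0.1339, 0.0835) tvec=(-0.2755, -0.0100, 0.6811)

Intrinsics K: fx=511.1, fy=577.7, cx=311.8, cy=237.4
Marker side s = 0.196 m; corners in marker frame (Z=0):
  M0 = (-0.0980, +0.0980, 0)
  M1 = (+0.0980, +0.0980, 0)
  M2 = (+0.0980, -0.0980, 0)
  M3 = (-0.0980, -0.0980, 0)
Detected image corners:
  c0 = (34.873638, 302.346515) px
  c1 = (170.824539, 319.512631) px
  c2 = (179.564896, 151.042096) px
  c3 = (40.366360, 139.774395) px
Planar DLT: solve 8×8 A·h = b for H (H[2,2]=1):
  H  [+681.46550 -24.39081 +105.07917]
  H  [+29.04772 +869.43726 +228.93221]
  H  [-0.19131 +0.11054 +1.00000]
B = K⁻¹H; ‖b₁‖=1.468274, ‖b₂‖=1.468274; λ = 2/(‖b₁‖+‖b₂‖) = 0.681072, sign → tz>0 ⇒ λ=+0.681072
r₁ = λ·B[:,0] = (+0.98758,+0.08779,-0.13029); r₂ = λ·B[:,1] = (-0.07843,+0.99407,+0.07529)
r₃ = r₁×r₂ = (+0.13613,-0.06413,+0.98861); SVD([r₁ r₂ r₃]) → R = UVᵀ:
  R  [+0.98758 -0.07843 +0.13613]
  R  [+0.08779 +0.99407 -0.06413]
  R  [-0.13029 +0.07529 +0.98861]
t = (-0.27547, -0.00998, +0.68107) m
tr R = 2.970266; θ = arccos((tr R − 1)/2) = 0.172649 rad = 9.892°
axis k = ((R−Rᵀ)₃₂, (R−Rᵀ)₁₃, (R−Rᵀ)₂₁) / (2 sinθ) = (+0.405788, +0.775428, +0.483784)
rvec = θ·k = (+0.070059, +0.133877, +0.083525)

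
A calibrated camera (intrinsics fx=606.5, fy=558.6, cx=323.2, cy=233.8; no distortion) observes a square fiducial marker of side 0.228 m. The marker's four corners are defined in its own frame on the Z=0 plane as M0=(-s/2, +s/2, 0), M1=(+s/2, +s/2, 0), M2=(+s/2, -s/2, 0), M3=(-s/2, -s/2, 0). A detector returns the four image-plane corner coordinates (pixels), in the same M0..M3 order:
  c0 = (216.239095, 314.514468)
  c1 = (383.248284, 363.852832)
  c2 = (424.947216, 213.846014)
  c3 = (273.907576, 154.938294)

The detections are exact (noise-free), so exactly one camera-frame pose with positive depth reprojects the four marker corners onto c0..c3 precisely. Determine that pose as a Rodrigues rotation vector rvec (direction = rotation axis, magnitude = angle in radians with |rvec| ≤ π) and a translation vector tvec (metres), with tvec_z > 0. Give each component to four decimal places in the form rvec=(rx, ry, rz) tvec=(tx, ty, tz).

rvec=(-0.2026, -0.3443, 0.3254) tvec=(0.0074, 0.0365, 0.7750)

Intrinsics K: fx=606.5, fy=558.6, cx=323.2, cy=233.8
Marker side s = 0.228 m; corners in marker frame (Z=0):
  M0 = (-0.1140, +0.1140, 0)
  M1 = (+0.1140, +0.1140, 0)
  M2 = (+0.1140, -0.1140, 0)
  M3 = (-0.1140, -0.1140, 0)
Detected image corners:
  c0 = (216.239095, 314.514468) px
  c1 = (383.248284, 363.852832) px
  c2 = (424.947216, 213.846014) px
  c3 = (273.907576, 154.938294) px
Planar DLT: solve 8×8 A·h = b for H (H[2,2]=1):
  H  [+820.60159 -320.47556 +328.96794]
  H  [+338.48649 +594.03761 +260.14074]
  H  [+0.38328 -0.32070 +1.00000]
B = K⁻¹H; ‖b₁‖=1.290374, ‖b₂‖=1.290374; λ = 2/(‖b₁‖+‖b₂‖) = 0.774969, sign → tz>0 ⇒ λ=+0.774969
r₁ = λ·B[:,0] = (+0.89026,+0.34528,+0.29703); r₂ = λ·B[:,1] = (-0.27705,+0.92816,-0.24853)
r₃ = r₁×r₂ = (-0.36150,+0.13897,+0.92196); SVD([r₁ r₂ r₃]) → R = UVᵀ:
  R  [+0.89026 -0.27705 -0.36150]
  R  [+0.34528 +0.92816 +0.13897]
  R  [+0.29703 -0.24853 +0.92196]
t = (+0.00737, +0.03654, +0.77497) m
tr R = 2.740371; θ = arccos((tr R − 1)/2) = 0.515218 rad = 29.520°
axis k = ((R−Rᵀ)₃₂, (R−Rᵀ)₁₃, (R−Rᵀ)₂₁) / (2 sinθ) = (-0.393220, -0.668253, +0.631518)
rvec = θ·k = (-0.202594, -0.344296, +0.325370)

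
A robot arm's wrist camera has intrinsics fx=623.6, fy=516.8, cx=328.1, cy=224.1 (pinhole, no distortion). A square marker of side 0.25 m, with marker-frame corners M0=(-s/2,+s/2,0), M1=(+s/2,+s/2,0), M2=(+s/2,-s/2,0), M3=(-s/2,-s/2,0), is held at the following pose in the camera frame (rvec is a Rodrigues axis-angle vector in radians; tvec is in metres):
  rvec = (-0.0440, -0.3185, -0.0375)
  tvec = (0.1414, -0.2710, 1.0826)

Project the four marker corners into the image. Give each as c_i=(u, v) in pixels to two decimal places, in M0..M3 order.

Intrinsics K: fx=623.6, fy=516.8, cx=328.1, cy=224.1
Marker side s = 0.25 m; corners in marker frame (Z=0):
  M0 = (-0.1250, +0.1250, 0)
  M1 = (+0.1250, +0.1250, 0)
  M2 = (+0.1250, -0.1250, 0)
  M3 = (-0.1250, -0.1250, 0)
rvec = (-0.0440, -0.3185, -0.0375), |rvec| = θ = 0.32370 rad = 18.547°
Rodrigues: sinθ=0.31808, 1−cosθ=0.05194; R = I + sinθ·[k]× + (1−cosθ)·[k]×²:
    [+0.94902 +0.04379 -0.31215]
    [-0.02990 +0.99834 +0.04916]
    [+0.31378 -0.03732 +0.94876]
t = (0.1414, -0.2710, 1.0826) m
M0: Pc = R·M0+t = (+0.02825, -0.14247, +1.03871); u = 623.6·(+0.02825)/1.03871 + 328.1 = 345.0580, v = 516.8·(-0.14247)/1.03871 + 224.1 = 153.2160
M1: Pc = R·M1+t = (+0.26550, -0.14994, +1.11716); u = 623.6·(+0.26550)/1.11716 + 328.1 = 476.3038, v = 516.8·(-0.14994)/1.11716 + 224.1 = 154.7352
M2: Pc = R·M2+t = (+0.25455, -0.39953, +1.12649); u = 623.6·(+0.25455)/1.12649 + 328.1 = 469.0156, v = 516.8·(-0.39953)/1.12649 + 224.1 = 40.8068
M3: Pc = R·M3+t = (+0.01730, -0.39206, +1.04804); u = 623.6·(+0.01730)/1.04804 + 328.1 = 338.3924, v = 516.8·(-0.39206)/1.04804 + 224.1 = 30.7736

c0=(345.06, 153.22) c1=(476.30, 154.74) c2=(469.02, 40.81) c3=(338.39, 30.77)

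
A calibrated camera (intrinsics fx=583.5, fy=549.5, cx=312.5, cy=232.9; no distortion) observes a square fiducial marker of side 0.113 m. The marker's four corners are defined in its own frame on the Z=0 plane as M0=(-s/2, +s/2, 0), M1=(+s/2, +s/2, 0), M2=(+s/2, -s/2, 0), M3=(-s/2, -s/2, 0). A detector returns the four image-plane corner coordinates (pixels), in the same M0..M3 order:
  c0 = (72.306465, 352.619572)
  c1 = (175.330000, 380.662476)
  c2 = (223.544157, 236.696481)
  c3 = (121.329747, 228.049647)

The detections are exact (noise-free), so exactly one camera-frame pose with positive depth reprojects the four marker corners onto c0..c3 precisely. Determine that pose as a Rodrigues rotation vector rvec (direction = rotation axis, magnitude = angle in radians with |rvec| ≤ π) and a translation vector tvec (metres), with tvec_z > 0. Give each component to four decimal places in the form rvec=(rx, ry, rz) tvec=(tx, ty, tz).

rvec=(-0.3532, 0.5426, 0.1696) tvec=(-0.1277, 0.0516, 0.4463)

Intrinsics K: fx=583.5, fy=549.5, cx=312.5, cy=232.9
Marker side s = 0.113 m; corners in marker frame (Z=0):
  M0 = (-0.0565, +0.0565, 0)
  M1 = (+0.0565, +0.0565, 0)
  M2 = (+0.0565, -0.0565, 0)
  M3 = (-0.0565, -0.0565, 0)
Detected image corners:
  c0 = (72.306465, 352.619572) px
  c1 = (175.330000, 380.662476) px
  c2 = (223.544157, 236.696481) px
  c3 = (121.329747, 228.049647) px
Planar DLT: solve 8×8 A·h = b for H (H[2,2]=1):
  H  [+731.47855 -524.46519 +145.54415]
  H  [-197.65872 +992.43051 +296.48318]
  H  [-1.19171 -0.63439 +1.00000]
B = K⁻¹H; ‖b₁‖=2.240620, ‖b₂‖=2.240620; λ = 2/(‖b₁‖+‖b₂‖) = 0.446305, sign → tz>0 ⇒ λ=+0.446305
r₁ = λ·B[:,0] = (+0.84434,+0.06489,-0.53187); r₂ = λ·B[:,1] = (-0.24952,+0.92606,-0.28313)
r₃ = r₁×r₂ = (+0.47417,+0.37177,+0.79809); SVD([r₁ r₂ r₃]) → R = UVᵀ:
  R  [+0.84434 -0.24952 +0.47417]
  R  [+0.06489 +0.92606 +0.37177]
  R  [-0.53187 -0.28313 +0.79809]
t = (-0.12770, +0.05164, +0.44630) m
tr R = 2.568488; θ = arccos((tr R − 1)/2) = 0.669320 rad = 38.349°
axis k = ((R−Rᵀ)₃₂, (R−Rᵀ)₁₃, (R−Rᵀ)₂₁) / (2 sinθ) = (-0.527757, +0.810726, +0.253368)
rvec = θ·k = (-0.353238, +0.542635, +0.169584)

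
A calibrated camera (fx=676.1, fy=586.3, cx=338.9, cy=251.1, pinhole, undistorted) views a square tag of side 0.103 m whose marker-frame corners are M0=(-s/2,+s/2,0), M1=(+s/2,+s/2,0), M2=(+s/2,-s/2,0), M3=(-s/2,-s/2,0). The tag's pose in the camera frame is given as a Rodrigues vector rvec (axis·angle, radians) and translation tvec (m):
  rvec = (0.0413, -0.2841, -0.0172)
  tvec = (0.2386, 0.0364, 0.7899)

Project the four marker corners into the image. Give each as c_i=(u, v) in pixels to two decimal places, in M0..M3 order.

Intrinsics K: fx=676.1, fy=586.3, cx=338.9, cy=251.1
Marker side s = 0.103 m; corners in marker frame (Z=0):
  M0 = (-0.0515, +0.0515, 0)
  M1 = (+0.0515, +0.0515, 0)
  M2 = (+0.0515, -0.0515, 0)
  M3 = (-0.0515, -0.0515, 0)
rvec = (0.0413, -0.2841, -0.0172), |rvec| = θ = 0.28760 rad = 16.478°
Rodrigues: sinθ=0.28365, 1−cosθ=0.04107; R = I + sinθ·[k]× + (1−cosθ)·[k]×²:
    [+0.95977 +0.01114 -0.28055]
    [-0.02279 +0.99901 -0.03831]
    [+0.27985 +0.04316 +0.95907]
t = (0.2386, 0.0364, 0.7899) m
M0: Pc = R·M0+t = (+0.18975, +0.08902, +0.77771); u = 676.1·(+0.18975)/0.77771 + 338.9 = 503.8543, v = 586.3·(+0.08902)/0.77771 + 251.1 = 318.2122
M1: Pc = R·M1+t = (+0.28860, +0.08668, +0.80653); u = 676.1·(+0.28860)/0.80653 + 338.9 = 580.8285, v = 586.3·(+0.08668)/0.80653 + 251.1 = 314.1074
M2: Pc = R·M2+t = (+0.28745, -0.01622, +0.80209); u = 676.1·(+0.28745)/0.80209 + 338.9 = 581.2024, v = 586.3·(-0.01622)/0.80209 + 251.1 = 239.2419
M3: Pc = R·M3+t = (+0.18860, -0.01388, +0.77327); u = 676.1·(+0.18860)/0.77327 + 338.9 = 503.7996, v = 586.3·(-0.01388)/0.77327 + 251.1 = 240.5797

c0=(503.85, 318.21) c1=(580.83, 314.11) c2=(581.20, 239.24) c3=(503.80, 240.58)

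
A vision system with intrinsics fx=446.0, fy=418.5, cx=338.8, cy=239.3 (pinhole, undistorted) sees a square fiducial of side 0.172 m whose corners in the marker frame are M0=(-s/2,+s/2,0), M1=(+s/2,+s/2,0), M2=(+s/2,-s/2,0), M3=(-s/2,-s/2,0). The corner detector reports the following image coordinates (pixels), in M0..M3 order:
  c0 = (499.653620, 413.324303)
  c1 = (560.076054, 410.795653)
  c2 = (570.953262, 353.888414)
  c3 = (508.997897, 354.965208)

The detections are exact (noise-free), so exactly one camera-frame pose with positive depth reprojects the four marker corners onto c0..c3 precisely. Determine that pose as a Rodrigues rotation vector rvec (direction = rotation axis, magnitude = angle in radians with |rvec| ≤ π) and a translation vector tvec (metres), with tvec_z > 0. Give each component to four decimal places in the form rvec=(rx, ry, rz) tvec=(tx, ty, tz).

Intrinsics K: fx=446.0, fy=418.5, cx=338.8, cy=239.3
Marker side s = 0.172 m; corners in marker frame (Z=0):
  M0 = (-0.0860, +0.0860, 0)
  M1 = (+0.0860, +0.0860, 0)
  M2 = (+0.0860, -0.0860, 0)
  M3 = (-0.0860, -0.0860, 0)
Detected image corners:
  c0 = (499.653620, 413.324303) px
  c1 = (560.076054, 410.795653) px
  c2 = (570.953262, 353.888414) px
  c3 = (508.997897, 354.965208) px
Planar DLT: solve 8×8 A·h = b for H (H[2,2]=1):
  H  [+436.88580 +32.48919 +535.24539]
  H  [+47.63410 +400.45534 +383.65475]
  H  [+0.15180 +0.17074 +1.00000]
B = K⁻¹H; ‖b₁‖=0.877896, ‖b₂‖=0.877896; λ = 2/(‖b₁‖+‖b₂‖) = 1.139087, sign → tz>0 ⇒ λ=+1.139087
r₁ = λ·B[:,0] = (+0.98446,+0.03078,+0.17292); r₂ = λ·B[:,1] = (-0.06476,+0.97877,+0.19448)
r₃ = r₁×r₂ = (-0.16326,-0.20266,+0.96554); SVD([r₁ r₂ r₃]) → R = UVᵀ:
  R  [+0.98446 -0.06476 -0.16326]
  R  [+0.03078 +0.97877 -0.20266]
  R  [+0.17292 +0.19448 +0.96554]
t = (+0.50172, +0.39291, +1.13909) m
tr R = 2.928766; θ = arccos((tr R − 1)/2) = 0.267696 rad = 15.338°
axis k = ((R−Rᵀ)₃₂, (R−Rᵀ)₁₃, (R−Rᵀ)₂₁) / (2 sinθ) = (+0.750715, -0.635462, +0.180596)
rvec = θ·k = (+0.200964, -0.170111, +0.048345)

rvec=(0.2010, -0.1701, 0.0483) tvec=(0.5017, 0.3929, 1.1391)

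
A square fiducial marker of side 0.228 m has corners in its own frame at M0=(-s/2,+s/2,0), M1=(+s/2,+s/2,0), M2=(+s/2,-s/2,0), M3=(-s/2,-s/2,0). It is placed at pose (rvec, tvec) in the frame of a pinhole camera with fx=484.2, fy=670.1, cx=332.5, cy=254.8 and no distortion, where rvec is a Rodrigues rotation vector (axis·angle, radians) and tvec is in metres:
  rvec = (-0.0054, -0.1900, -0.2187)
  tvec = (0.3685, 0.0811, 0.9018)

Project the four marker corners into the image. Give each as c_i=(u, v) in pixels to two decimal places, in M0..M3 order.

Intrinsics K: fx=484.2, fy=670.1, cx=332.5, cy=254.8
Marker side s = 0.228 m; corners in marker frame (Z=0):
  M0 = (-0.1140, +0.1140, 0)
  M1 = (+0.1140, +0.1140, 0)
  M2 = (+0.1140, -0.1140, 0)
  M3 = (-0.1140, -0.1140, 0)
rvec = (-0.0054, -0.1900, -0.2187), |rvec| = θ = 0.28976 rad = 16.602°
Rodrigues: sinθ=0.28572, 1−cosθ=0.04169; R = I + sinθ·[k]× + (1−cosθ)·[k]×²:
    [+0.95833 +0.21616 -0.18677]
    [-0.21514 +0.97624 +0.02596]
    [+0.18794 +0.01531 +0.98206]
t = (0.3685, 0.0811, 0.9018) m
M0: Pc = R·M0+t = (+0.28389, +0.21692, +0.88212); u = 484.2·(+0.28389)/0.88212 + 332.5 = 488.3303, v = 670.1·(+0.21692)/0.88212 + 254.8 = 419.5807
M1: Pc = R·M1+t = (+0.50239, +0.16786, +0.92497); u = 484.2·(+0.50239)/0.92497 + 332.5 = 595.4903, v = 670.1·(+0.16786)/0.92497 + 254.8 = 376.4106
M2: Pc = R·M2+t = (+0.45311, -0.05472, +0.92148); u = 484.2·(+0.45311)/0.92148 + 332.5 = 570.5891, v = 670.1·(-0.05472)/0.92148 + 254.8 = 215.0095
M3: Pc = R·M3+t = (+0.23461, -0.00566, +0.87863); u = 484.2·(+0.23461)/0.87863 + 332.5 = 461.7891, v = 670.1·(-0.00566)/0.87863 + 254.8 = 250.4797

c0=(488.33, 419.58) c1=(595.49, 376.41) c2=(570.59, 215.01) c3=(461.79, 250.48)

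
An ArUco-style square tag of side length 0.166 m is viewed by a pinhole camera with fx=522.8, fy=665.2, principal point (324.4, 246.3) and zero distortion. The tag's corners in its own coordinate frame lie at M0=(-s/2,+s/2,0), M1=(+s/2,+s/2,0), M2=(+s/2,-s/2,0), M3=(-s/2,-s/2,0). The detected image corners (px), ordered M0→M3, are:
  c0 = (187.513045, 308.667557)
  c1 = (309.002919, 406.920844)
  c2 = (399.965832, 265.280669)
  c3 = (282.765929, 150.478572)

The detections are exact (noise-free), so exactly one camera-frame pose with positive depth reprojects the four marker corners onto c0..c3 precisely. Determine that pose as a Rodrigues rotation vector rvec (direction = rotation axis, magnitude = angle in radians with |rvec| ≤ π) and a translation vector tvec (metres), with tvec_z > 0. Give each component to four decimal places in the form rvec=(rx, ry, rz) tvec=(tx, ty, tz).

Intrinsics K: fx=522.8, fy=665.2, cx=324.4, cy=246.3
Marker side s = 0.166 m; corners in marker frame (Z=0):
  M0 = (-0.0830, +0.0830, 0)
  M1 = (+0.0830, +0.0830, 0)
  M2 = (+0.0830, -0.0830, 0)
  M3 = (-0.0830, -0.0830, 0)
Detected image corners:
  c0 = (187.513045, 308.667557) px
  c1 = (309.002919, 406.920844) px
  c2 = (399.965832, 265.280669) px
  c3 = (282.765929, 150.478572) px
Planar DLT: solve 8×8 A·h = b for H (H[2,2]=1):
  H  [+874.46416 -502.99839 +296.66976]
  H  [+789.93050 +955.91931 +286.37568]
  H  [+0.52681 +0.19445 +1.00000]
B = K⁻¹H; ‖b₁‖=1.753160, ‖b₂‖=1.753160; λ = 2/(‖b₁‖+‖b₂‖) = 0.570399, sign → tz>0 ⇒ λ=+0.570399
r₁ = λ·B[:,0] = (+0.76762,+0.56609,+0.30049); r₂ = λ·B[:,1] = (-0.61762,+0.77862,+0.11092)
r₃ = r₁×r₂ = (-0.17118,-0.27073,+0.94731); SVD([r₁ r₂ r₃]) → R = UVᵀ:
  R  [+0.76762 -0.61762 -0.17118]
  R  [+0.56609 +0.77862 -0.27073]
  R  [+0.30049 +0.11092 +0.94731]
t = (-0.03025, +0.03436, +0.57040) m
tr R = 2.493553; θ = arccos((tr R − 1)/2) = 0.727594 rad = 41.688°
axis k = ((R−Rᵀ)₃₂, (R−Rᵀ)₁₃, (R−Rᵀ)₂₁) / (2 sinθ) = (+0.286922, -0.354601, +0.889907)
rvec = θ·k = (+0.208763, -0.258006, +0.647491)

rvec=(0.2088, -0.2580, 0.6475) tvec=(-0.0303, 0.0344, 0.5704)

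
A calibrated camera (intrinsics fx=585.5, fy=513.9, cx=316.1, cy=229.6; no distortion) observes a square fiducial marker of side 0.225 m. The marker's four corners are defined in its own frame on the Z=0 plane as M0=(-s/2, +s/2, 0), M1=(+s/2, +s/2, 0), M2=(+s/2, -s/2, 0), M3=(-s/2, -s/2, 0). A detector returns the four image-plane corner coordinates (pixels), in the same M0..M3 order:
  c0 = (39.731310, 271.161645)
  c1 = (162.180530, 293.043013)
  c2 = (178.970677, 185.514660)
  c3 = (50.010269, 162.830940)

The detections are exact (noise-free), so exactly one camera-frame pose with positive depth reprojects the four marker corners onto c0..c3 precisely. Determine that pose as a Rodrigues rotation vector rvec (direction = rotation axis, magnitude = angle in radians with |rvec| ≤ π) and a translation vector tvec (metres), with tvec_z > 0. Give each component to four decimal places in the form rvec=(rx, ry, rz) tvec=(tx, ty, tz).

Intrinsics K: fx=585.5, fy=513.9, cx=316.1, cy=229.6
Marker side s = 0.225 m; corners in marker frame (Z=0):
  M0 = (-0.1125, +0.1125, 0)
  M1 = (+0.1125, +0.1125, 0)
  M2 = (+0.1125, -0.1125, 0)
  M3 = (-0.1125, -0.1125, 0)
Detected image corners:
  c0 = (39.731310, 271.161645) px
  c1 = (162.180530, 293.043013) px
  c2 = (178.970677, 185.514660) px
  c3 = (50.010269, 162.830940) px
Planar DLT: solve 8×8 A·h = b for H (H[2,2]=1):
  H  [+556.78906 -35.49583 +107.44888]
  H  [+95.75429 +531.86125 +229.50815]
  H  [-0.01417 +0.22868 +1.00000]
B = K⁻¹H; ‖b₁‖=0.977886, ‖b₂‖=0.977886; λ = 2/(‖b₁‖+‖b₂‖) = 1.022614, sign → tz>0 ⇒ λ=+1.022614
r₁ = λ·B[:,0] = (+0.98029,+0.19702,-0.01449); r₂ = λ·B[:,1] = (-0.18825,+0.95387,+0.23386)
r₃ = r₁×r₂ = (+0.05990,-0.22652,+0.97216); SVD([r₁ r₂ r₃]) → R = UVᵀ:
  R  [+0.98029 -0.18825 +0.05990]
  R  [+0.19702 +0.95387 -0.22652]
  R  [-0.01449 +0.23386 +0.97216]
t = (-0.36442, -0.00018, +1.02261) m
tr R = 2.906329; θ = arccos((tr R − 1)/2) = 0.307265 rad = 17.605°
axis k = ((R−Rᵀ)₃₂, (R−Rᵀ)₁₃, (R−Rᵀ)₂₁) / (2 sinθ) = (+0.761070, +0.122981, +0.636905)
rvec = θ·k = (+0.233850, +0.037788, +0.195699)

rvec=(0.2339, 0.0378, 0.1957) tvec=(-0.3644, -0.0002, 1.0226)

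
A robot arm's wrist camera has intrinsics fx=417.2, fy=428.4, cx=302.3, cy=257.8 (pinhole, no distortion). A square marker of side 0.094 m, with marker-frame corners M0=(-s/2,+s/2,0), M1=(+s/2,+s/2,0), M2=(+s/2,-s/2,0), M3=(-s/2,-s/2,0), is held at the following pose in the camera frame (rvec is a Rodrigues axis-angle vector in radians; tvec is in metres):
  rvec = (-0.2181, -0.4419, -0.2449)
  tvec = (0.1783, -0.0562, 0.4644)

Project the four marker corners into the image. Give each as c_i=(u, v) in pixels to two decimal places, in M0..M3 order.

c0=(446.06, 254.92) c1=(505.27, 239.53) c2=(477.02, 162.61) c3=(417.09, 170.35)

Intrinsics K: fx=417.2, fy=428.4, cx=302.3, cy=257.8
Marker side s = 0.094 m; corners in marker frame (Z=0):
  M0 = (-0.0470, +0.0470, 0)
  M1 = (+0.0470, +0.0470, 0)
  M2 = (+0.0470, -0.0470, 0)
  M3 = (-0.0470, -0.0470, 0)
rvec = (-0.2181, -0.4419, -0.2449), |rvec| = θ = 0.55029 rad = 31.529°
Rodrigues: sinθ=0.52293, 1−cosθ=0.14763; R = I + sinθ·[k]× + (1−cosθ)·[k]×²:
    [+0.87556 +0.27971 -0.39389]
    [-0.18574 +0.94757 +0.26002]
    [+0.44597 -0.15450 +0.88161]
t = (0.1783, -0.0562, 0.4644) m
M0: Pc = R·M0+t = (+0.15029, -0.00293, +0.43618); u = 417.2·(+0.15029)/0.43618 + 302.3 = 446.0557, v = 428.4·(-0.00293)/0.43618 + 257.8 = 254.9180
M1: Pc = R·M1+t = (+0.23260, -0.02039, +0.47810); u = 417.2·(+0.23260)/0.47810 + 302.3 = 505.2701, v = 428.4·(-0.02039)/0.47810 + 257.8 = 239.5260
M2: Pc = R·M2+t = (+0.20631, -0.10947, +0.49262); u = 417.2·(+0.20631)/0.49262 + 302.3 = 477.0190, v = 428.4·(-0.10947)/0.49262 + 257.8 = 162.6052
M3: Pc = R·M3+t = (+0.12400, -0.09201, +0.45070); u = 417.2·(+0.12400)/0.45070 + 302.3 = 417.0850, v = 428.4·(-0.09201)/0.45070 + 257.8 = 170.3464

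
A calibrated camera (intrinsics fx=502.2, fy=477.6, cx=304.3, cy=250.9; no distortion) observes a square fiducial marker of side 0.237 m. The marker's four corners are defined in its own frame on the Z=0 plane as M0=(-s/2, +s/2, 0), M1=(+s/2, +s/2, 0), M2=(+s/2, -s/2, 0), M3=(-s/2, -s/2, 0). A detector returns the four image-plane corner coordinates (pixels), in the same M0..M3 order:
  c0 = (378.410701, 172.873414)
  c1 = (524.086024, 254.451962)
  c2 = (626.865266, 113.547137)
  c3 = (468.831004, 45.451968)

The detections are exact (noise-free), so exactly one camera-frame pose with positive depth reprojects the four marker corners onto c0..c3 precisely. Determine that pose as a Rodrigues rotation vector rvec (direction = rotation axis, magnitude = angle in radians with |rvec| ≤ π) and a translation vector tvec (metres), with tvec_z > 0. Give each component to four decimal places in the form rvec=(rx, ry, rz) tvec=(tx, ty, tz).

Intrinsics K: fx=502.2, fy=477.6, cx=304.3, cy=250.9
Marker side s = 0.237 m; corners in marker frame (Z=0):
  M0 = (-0.1185, +0.1185, 0)
  M1 = (+0.1185, +0.1185, 0)
  M2 = (+0.1185, -0.1185, 0)
  M3 = (-0.1185, -0.1185, 0)
Detected image corners:
  c0 = (378.410701, 172.873414) px
  c1 = (524.086024, 254.451962) px
  c2 = (626.865266, 113.547137) px
  c3 = (468.831004, 45.451968) px
Planar DLT: solve 8×8 A·h = b for H (H[2,2]=1):
  H  [+413.58818 -379.03385 +495.14893]
  H  [+249.34804 +572.52594 +144.99852]
  H  [-0.45437 +0.05436 +1.00000]
B = K⁻¹H; ‖b₁‖=1.411655, ‖b₂‖=1.411655; λ = 2/(‖b₁‖+‖b₂‖) = 0.708389, sign → tz>0 ⇒ λ=+0.708389
r₁ = λ·B[:,0] = (+0.77843,+0.53893,-0.32187); r₂ = λ·B[:,1] = (-0.55799,+0.82896,+0.03851)
r₃ = r₁×r₂ = (+0.28757,+0.14962,+0.94600); SVD([r₁ r₂ r₃]) → R = UVᵀ:
  R  [+0.77843 -0.55799 +0.28757]
  R  [+0.53893 +0.82896 +0.14962]
  R  [-0.32187 +0.03851 +0.94600]
t = (+0.26921, -0.15708, +0.70839) m
tr R = 2.553383; θ = arccos((tr R − 1)/2) = 0.681400 rad = 39.041°
axis k = ((R−Rᵀ)₃₂, (R−Rᵀ)₁₃, (R−Rᵀ)₂₁) / (2 sinθ) = (-0.088204, +0.483778, +0.870735)
rvec = θ·k = (-0.060102, +0.329646, +0.593319)

rvec=(-0.0601, 0.3296, 0.5933) tvec=(0.2692, -0.1571, 0.7084)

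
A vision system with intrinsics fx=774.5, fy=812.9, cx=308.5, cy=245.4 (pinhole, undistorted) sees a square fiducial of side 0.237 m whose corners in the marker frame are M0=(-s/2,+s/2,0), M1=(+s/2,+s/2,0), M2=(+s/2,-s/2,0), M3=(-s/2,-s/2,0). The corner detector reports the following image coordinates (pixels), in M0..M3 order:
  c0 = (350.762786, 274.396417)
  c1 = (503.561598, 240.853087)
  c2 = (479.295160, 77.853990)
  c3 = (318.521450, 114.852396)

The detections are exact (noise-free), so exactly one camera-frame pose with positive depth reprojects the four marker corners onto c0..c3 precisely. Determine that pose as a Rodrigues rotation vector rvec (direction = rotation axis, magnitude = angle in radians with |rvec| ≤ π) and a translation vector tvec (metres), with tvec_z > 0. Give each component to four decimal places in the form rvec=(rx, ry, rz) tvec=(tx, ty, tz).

rvec=(0.2632, 0.0208, -0.2134) tvec=(0.1555, -0.0939, 1.1525)

Intrinsics K: fx=774.5, fy=812.9, cx=308.5, cy=245.4
Marker side s = 0.237 m; corners in marker frame (Z=0):
  M0 = (-0.1185, +0.1185, 0)
  M1 = (+0.1185, +0.1185, 0)
  M2 = (+0.1185, -0.1185, 0)
  M3 = (-0.1185, -0.1185, 0)
Detected image corners:
  c0 = (350.762786, 274.396417) px
  c1 = (503.561598, 240.853087) px
  c2 = (479.295160, 77.853990) px
  c3 = (318.521450, 114.852396) px
Planar DLT: solve 8×8 A·h = b for H (H[2,2]=1):
  H  [+643.83334 +211.05542 +413.01874]
  H  [-156.03031 +719.75337 +179.19910]
  H  [-0.04181 +0.22215 +1.00000]
B = K⁻¹H; ‖b₁‖=0.867705, ‖b₂‖=0.867705; λ = 2/(‖b₁‖+‖b₂‖) = 1.152466, sign → tz>0 ⇒ λ=+1.152466
r₁ = λ·B[:,0] = (+0.97723,-0.20666,-0.04819); r₂ = λ·B[:,1] = (+0.21207,+0.94312,+0.25602)
r₃ = r₁×r₂ = (-0.00747,-0.26041,+0.96547); SVD([r₁ r₂ r₃]) → R = UVᵀ:
  R  [+0.97723 +0.21207 -0.00747]
  R  [-0.20666 +0.94312 -0.26041]
  R  [-0.04819 +0.25602 +0.96547]
t = (+0.15553, -0.09385, +1.15247) m
tr R = 2.885814; θ = arccos((tr R − 1)/2) = 0.339542 rad = 19.454°
axis k = ((R−Rᵀ)₃₂, (R−Rᵀ)₁₃, (R−Rᵀ)₂₁) / (2 sinθ) = (+0.775302, +0.061129, -0.628625)
rvec = θ·k = (+0.263248, +0.020756, -0.213445)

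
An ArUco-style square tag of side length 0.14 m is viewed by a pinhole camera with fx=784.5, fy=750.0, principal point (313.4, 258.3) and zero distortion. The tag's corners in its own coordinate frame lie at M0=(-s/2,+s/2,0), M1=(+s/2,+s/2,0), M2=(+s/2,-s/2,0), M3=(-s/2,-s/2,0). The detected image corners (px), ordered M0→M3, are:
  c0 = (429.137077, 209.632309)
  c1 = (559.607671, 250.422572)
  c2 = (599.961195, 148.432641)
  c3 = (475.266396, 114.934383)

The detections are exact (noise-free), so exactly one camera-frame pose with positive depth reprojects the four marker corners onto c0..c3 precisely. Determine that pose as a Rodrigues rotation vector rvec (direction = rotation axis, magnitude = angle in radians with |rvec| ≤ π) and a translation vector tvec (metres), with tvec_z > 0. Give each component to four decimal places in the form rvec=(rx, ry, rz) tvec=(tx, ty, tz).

Intrinsics K: fx=784.5, fy=750.0, cx=313.4, cy=258.3
Marker side s = 0.14 m; corners in marker frame (Z=0):
  M0 = (-0.0700, +0.0700, 0)
  M1 = (+0.0700, +0.0700, 0)
  M2 = (+0.0700, -0.0700, 0)
  M3 = (-0.0700, -0.0700, 0)
Detected image corners:
  c0 = (429.137077, 209.632309) px
  c1 = (559.607671, 250.422572) px
  c2 = (599.961195, 148.432641) px
  c3 = (475.266396, 114.934383) px
Planar DLT: solve 8×8 A·h = b for H (H[2,2]=1):
  H  [+724.25869 -539.41978 +515.05466]
  H  [+199.16938 +621.17230 +178.85137]
  H  [-0.36125 -0.44580 +1.00000]
B = K⁻¹H; ‖b₁‖=1.192558, ‖b₂‖=1.192558; λ = 2/(‖b₁‖+‖b₂‖) = 0.838534, sign → tz>0 ⇒ λ=+0.838534
r₁ = λ·B[:,0] = (+0.89516,+0.32701,-0.30292); r₂ = λ·B[:,1] = (-0.42724,+0.82324,-0.37382)
r₃ = r₁×r₂ = (+0.12714,+0.46405,+0.87664); SVD([r₁ r₂ r₃]) → R = UVᵀ:
  R  [+0.89516 -0.42724 +0.12714]
  R  [+0.32701 +0.82324 +0.46405]
  R  [-0.30292 -0.37382 +0.87664]
t = (+0.21554, -0.08883, +0.83853) m
tr R = 2.595039; θ = arccos((tr R − 1)/2) = 0.647624 rad = 37.106°
axis k = ((R−Rᵀ)₃₂, (R−Rᵀ)₁₃, (R−Rᵀ)₂₁) / (2 sinθ) = (-0.694411, +0.356424, +0.625104)
rvec = θ·k = (-0.449717, +0.230828, +0.404832)

rvec=(-0.4497, 0.2308, 0.4048) tvec=(0.2155, -0.0888, 0.8385)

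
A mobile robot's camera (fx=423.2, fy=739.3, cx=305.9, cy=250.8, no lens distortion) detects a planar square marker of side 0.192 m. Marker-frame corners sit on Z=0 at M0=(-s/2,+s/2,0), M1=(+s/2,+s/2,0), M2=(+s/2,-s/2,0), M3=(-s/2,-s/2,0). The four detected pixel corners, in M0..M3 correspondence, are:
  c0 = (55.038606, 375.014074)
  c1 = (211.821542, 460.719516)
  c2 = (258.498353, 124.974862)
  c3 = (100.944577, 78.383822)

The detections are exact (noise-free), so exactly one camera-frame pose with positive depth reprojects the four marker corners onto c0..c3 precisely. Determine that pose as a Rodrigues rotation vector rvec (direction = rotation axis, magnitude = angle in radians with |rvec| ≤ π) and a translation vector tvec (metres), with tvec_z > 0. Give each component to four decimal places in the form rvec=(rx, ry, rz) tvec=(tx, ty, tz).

rvec=(-0.0981, 0.2631, 0.2174) tvec=(-0.1591, 0.0028, 0.4383)

Intrinsics K: fx=423.2, fy=739.3, cx=305.9, cy=250.8
Marker side s = 0.192 m; corners in marker frame (Z=0):
  M0 = (-0.0960, +0.0960, 0)
  M1 = (+0.0960, +0.0960, 0)
  M2 = (+0.0960, -0.0960, 0)
  M3 = (-0.0960, -0.0960, 0)
Detected image corners:
  c0 = (55.038606, 375.014074) px
  c1 = (211.821542, 460.719516) px
  c2 = (258.498353, 124.974862) px
  c3 = (100.944577, 78.383822) px
Planar DLT: solve 8×8 A·h = b for H (H[2,2]=1):
  H  [+722.79981 -265.20422 +152.30296]
  H  [+184.04352 +1600.64068 +255.48231]
  H  [-0.61194 -0.15469 +1.00000]
B = K⁻¹H; ‖b₁‖=2.281785, ‖b₂‖=2.281785; λ = 2/(‖b₁‖+‖b₂‖) = 0.438253, sign → tz>0 ⇒ λ=+0.438253
r₁ = λ·B[:,0] = (+0.94236,+0.20008,-0.26819); r₂ = λ·B[:,1] = (-0.22563,+0.97185,-0.06779)
r₃ = r₁×r₂ = (+0.24707,+0.12440,+0.96098); SVD([r₁ r₂ r₃]) → R = UVᵀ:
  R  [+0.94236 -0.22563 +0.24707]
  R  [+0.20008 +0.97185 +0.12440]
  R  [-0.26819 -0.06779 +0.96098]
t = (-0.15906, +0.00278, +0.43825) m
tr R = 2.875191; θ = arccos((tr R − 1)/2) = 0.355147 rad = 20.348°
axis k = ((R−Rᵀ)₃₂, (R−Rᵀ)₁₃, (R−Rᵀ)₂₁) / (2 sinθ) = (-0.276356, +0.740890, +0.612135)
rvec = θ·k = (-0.098147, +0.263125, +0.217398)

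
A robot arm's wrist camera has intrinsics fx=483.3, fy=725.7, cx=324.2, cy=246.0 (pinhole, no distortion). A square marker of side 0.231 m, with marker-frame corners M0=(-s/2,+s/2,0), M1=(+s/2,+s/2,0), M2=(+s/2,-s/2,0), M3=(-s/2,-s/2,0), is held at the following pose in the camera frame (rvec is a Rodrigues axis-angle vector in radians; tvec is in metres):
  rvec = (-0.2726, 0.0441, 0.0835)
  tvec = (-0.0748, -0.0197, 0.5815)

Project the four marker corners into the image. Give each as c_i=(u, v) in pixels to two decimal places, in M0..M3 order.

Intrinsics K: fx=483.3, fy=725.7, cx=324.2, cy=246.0
Marker side s = 0.231 m; corners in marker frame (Z=0):
  M0 = (-0.1155, +0.1155, 0)
  M1 = (+0.1155, +0.1155, 0)
  M2 = (+0.1155, -0.1155, 0)
  M3 = (-0.1155, -0.1155, 0)
rvec = (-0.2726, 0.0441, 0.0835), |rvec| = θ = 0.28849 rad = 16.529°
Rodrigues: sinθ=0.28451, 1−cosθ=0.04133; R = I + sinθ·[k]× + (1−cosθ)·[k]×²:
    [+0.99557 -0.08832 +0.03219]
    [+0.07638 +0.95964 +0.27066]
    [-0.05479 -0.26701 +0.96214]
t = (-0.0748, -0.0197, 0.5815) m
M0: Pc = R·M0+t = (-0.19999, +0.08232, +0.55699); u = 483.3·(-0.19999)/0.55699 + 324.2 = 150.6694, v = 725.7·(+0.08232)/0.55699 + 246.0 = 353.2503
M1: Pc = R·M1+t = (+0.02999, +0.09996, +0.54433); u = 483.3·(+0.02999)/0.54433 + 324.2 = 350.8258, v = 725.7·(+0.09996)/0.54433 + 246.0 = 379.2659
M2: Pc = R·M2+t = (+0.05039, -0.12172, +0.60601); u = 483.3·(+0.05039)/0.60601 + 324.2 = 364.3858, v = 725.7·(-0.12172)/0.60601 + 246.0 = 100.2437
M3: Pc = R·M3+t = (-0.17959, -0.13936, +0.61867); u = 483.3·(-0.17959)/0.61867 + 324.2 = 183.9067, v = 725.7·(-0.13936)/0.61867 + 246.0 = 82.5302

c0=(150.67, 353.25) c1=(350.83, 379.27) c2=(364.39, 100.24) c3=(183.91, 82.53)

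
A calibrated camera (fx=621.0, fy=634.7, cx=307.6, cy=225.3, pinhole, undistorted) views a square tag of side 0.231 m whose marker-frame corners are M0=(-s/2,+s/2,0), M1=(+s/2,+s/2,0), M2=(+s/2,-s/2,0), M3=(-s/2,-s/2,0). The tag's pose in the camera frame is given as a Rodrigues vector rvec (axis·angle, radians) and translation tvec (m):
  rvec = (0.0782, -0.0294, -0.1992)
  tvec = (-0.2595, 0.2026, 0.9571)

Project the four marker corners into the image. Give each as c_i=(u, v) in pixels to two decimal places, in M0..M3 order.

c0=(82.13, 448.14) c1=(228.36, 416.92) c2=(197.14, 269.90) c3=(47.88, 300.96)

Intrinsics K: fx=621.0, fy=634.7, cx=307.6, cy=225.3
Marker side s = 0.231 m; corners in marker frame (Z=0):
  M0 = (-0.1155, +0.1155, 0)
  M1 = (+0.1155, +0.1155, 0)
  M2 = (+0.1155, -0.1155, 0)
  M3 = (-0.1155, -0.1155, 0)
rvec = (0.0782, -0.0294, -0.1992), |rvec| = θ = 0.21601 rad = 12.376°
Rodrigues: sinθ=0.21433, 1−cosθ=0.02324; R = I + sinθ·[k]× + (1−cosθ)·[k]×²:
    [+0.97981 +0.19651 -0.03693]
    [-0.19880 +0.97719 -0.07468]
    [+0.02141 +0.08051 +0.99652]
t = (-0.2595, 0.2026, 0.9571) m
M0: Pc = R·M0+t = (-0.34997, +0.33843, +0.96393); u = 621.0·(-0.34997)/0.96393 + 307.6 = 82.1346, v = 634.7·(+0.33843)/0.96393 + 225.3 = 448.1383
M1: Pc = R·M1+t = (-0.12364, +0.29250, +0.96887); u = 621.0·(-0.12364)/0.96887 + 307.6 = 228.3556, v = 634.7·(+0.29250)/0.96887 + 225.3 = 416.9170
M2: Pc = R·M2+t = (-0.16903, +0.06677, +0.95027); u = 621.0·(-0.16903)/0.95027 + 307.6 = 197.1402, v = 634.7·(+0.06677)/0.95027 + 225.3 = 269.8986
M3: Pc = R·M3+t = (-0.39536, +0.11270, +0.94533); u = 621.0·(-0.39536)/0.94533 + 307.6 = 47.8792, v = 634.7·(+0.11270)/0.94533 + 225.3 = 300.9648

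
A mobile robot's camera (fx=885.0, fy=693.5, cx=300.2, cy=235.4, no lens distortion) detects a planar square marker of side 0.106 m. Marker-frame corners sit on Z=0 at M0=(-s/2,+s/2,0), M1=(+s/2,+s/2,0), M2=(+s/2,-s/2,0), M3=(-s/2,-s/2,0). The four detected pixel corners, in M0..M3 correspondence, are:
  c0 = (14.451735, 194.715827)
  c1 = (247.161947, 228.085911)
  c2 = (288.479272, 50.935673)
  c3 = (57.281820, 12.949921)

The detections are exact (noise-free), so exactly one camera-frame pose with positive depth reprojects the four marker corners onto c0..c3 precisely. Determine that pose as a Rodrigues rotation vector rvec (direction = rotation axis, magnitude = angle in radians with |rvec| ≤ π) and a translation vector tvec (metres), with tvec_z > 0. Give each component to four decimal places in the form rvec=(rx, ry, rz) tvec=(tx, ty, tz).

Intrinsics K: fx=885.0, fy=693.5, cx=300.2, cy=235.4
Marker side s = 0.106 m; corners in marker frame (Z=0):
  M0 = (-0.0530, +0.0530, 0)
  M1 = (+0.0530, +0.0530, 0)
  M2 = (+0.0530, -0.0530, 0)
  M3 = (-0.0530, -0.0530, 0)
Detected image corners:
  c0 = (14.451735, 194.715827) px
  c1 = (247.161947, 228.085911) px
  c2 = (288.479272, 50.935673) px
  c3 = (57.281820, 12.949921) px
Planar DLT: solve 8×8 A·h = b for H (H[2,2]=1):
  H  [+2225.59125 -399.39556 +153.37466]
  H  [+366.53523 +1690.66000 +121.82403]
  H  [+0.24600 -0.01690 +1.00000]
B = K⁻¹H; ‖b₁‖=2.483950, ‖b₂‖=2.483950; λ = 2/(‖b₁‖+‖b₂‖) = 0.402585, sign → tz>0 ⇒ λ=+0.402585
r₁ = λ·B[:,0] = (+0.97882,+0.17916,+0.09904); r₂ = λ·B[:,1] = (-0.17938,+0.98376,-0.00681)
r₃ = r₁×r₂ = (-0.09865,-0.01110,+0.99506); SVD([r₁ r₂ r₃]) → R = UVᵀ:
  R  [+0.97882 -0.17938 -0.09865]
  R  [+0.17916 +0.98376 -0.01110]
  R  [+0.09904 -0.00681 +0.99506]
t = (-0.06679, -0.06593, +0.40258) m
tr R = 2.957640; θ = arccos((tr R − 1)/2) = 0.206181 rad = 11.813°
axis k = ((R−Rᵀ)₃₂, (R−Rᵀ)₁₃, (R−Rᵀ)₂₁) / (2 sinθ) = (+0.010497, -0.482809, +0.875663)
rvec = θ·k = (+0.002164, -0.099546, +0.180545)

rvec=(0.0022, -0.0995, 0.1805) tvec=(-0.0668, -0.0659, 0.4026)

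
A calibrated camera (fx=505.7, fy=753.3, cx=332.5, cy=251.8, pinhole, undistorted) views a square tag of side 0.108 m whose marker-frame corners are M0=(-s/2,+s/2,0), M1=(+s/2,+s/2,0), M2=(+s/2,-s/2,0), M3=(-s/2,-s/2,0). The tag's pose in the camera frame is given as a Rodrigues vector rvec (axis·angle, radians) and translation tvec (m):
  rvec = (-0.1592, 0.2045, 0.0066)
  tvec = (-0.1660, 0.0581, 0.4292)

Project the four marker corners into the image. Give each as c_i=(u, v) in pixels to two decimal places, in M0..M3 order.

Intrinsics K: fx=505.7, fy=753.3, cx=332.5, cy=251.8
Marker side s = 0.108 m; corners in marker frame (Z=0):
  M0 = (-0.0540, +0.0540, 0)
  M1 = (+0.0540, +0.0540, 0)
  M2 = (+0.0540, -0.0540, 0)
  M3 = (-0.0540, -0.0540, 0)
rvec = (-0.1592, 0.2045, 0.0066), |rvec| = θ = 0.25925 rad = 14.854°
Rodrigues: sinθ=0.25635, 1−cosθ=0.03342; R = I + sinθ·[k]× + (1−cosθ)·[k]×²:
    [+0.97919 -0.02271 +0.20169]
    [-0.00966 +0.98738 +0.15809]
    [-0.20274 -0.15675 +0.96661]
t = (-0.1660, 0.0581, 0.4292) m
M0: Pc = R·M0+t = (-0.22010, +0.11194, +0.43168); u = 505.7·(-0.22010)/0.43168 + 332.5 = 74.6586, v = 753.3·(+0.11194)/0.43168 + 251.8 = 447.1386
M1: Pc = R·M1+t = (-0.11435, +0.11090, +0.40979); u = 505.7·(-0.11435)/0.40979 + 332.5 = 191.3852, v = 753.3·(+0.11090)/0.40979 + 251.8 = 455.6580
M2: Pc = R·M2+t = (-0.11190, +0.00426, +0.42672); u = 505.7·(-0.11190)/0.42672 + 332.5 = 199.8908, v = 753.3·(+0.00426)/0.42672 + 251.8 = 259.3203
M3: Pc = R·M3+t = (-0.21765, +0.00530, +0.44861); u = 505.7·(-0.21765)/0.44861 + 332.5 = 87.1539, v = 753.3·(+0.00530)/0.44861 + 251.8 = 260.7052

c0=(74.66, 447.14) c1=(191.39, 455.66) c2=(199.89, 259.32) c3=(87.15, 260.71)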